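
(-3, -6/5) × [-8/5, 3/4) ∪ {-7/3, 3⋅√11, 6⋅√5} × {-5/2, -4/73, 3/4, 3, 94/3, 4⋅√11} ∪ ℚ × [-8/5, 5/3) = (ℚ × [-8/5, 5/3)) ∪ ((-3, -6/5) × [-8/5, 3/4)) ∪ ({-7/3, 3⋅√11, 6⋅√5} × {-5/2, -4/73, 3/4, 3, 94/3, 4⋅√11})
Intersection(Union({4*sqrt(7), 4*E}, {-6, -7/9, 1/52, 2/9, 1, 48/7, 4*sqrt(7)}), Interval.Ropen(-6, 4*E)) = {-6, -7/9, 1/52, 2/9, 1, 48/7, 4*sqrt(7)}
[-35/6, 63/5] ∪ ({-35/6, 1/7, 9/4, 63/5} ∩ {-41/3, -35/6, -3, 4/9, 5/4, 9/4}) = [-35/6, 63/5]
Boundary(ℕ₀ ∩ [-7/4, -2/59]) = ∅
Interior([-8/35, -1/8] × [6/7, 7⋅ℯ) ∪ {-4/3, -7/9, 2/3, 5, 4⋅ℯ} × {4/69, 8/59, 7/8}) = (-8/35, -1/8) × (6/7, 7⋅ℯ)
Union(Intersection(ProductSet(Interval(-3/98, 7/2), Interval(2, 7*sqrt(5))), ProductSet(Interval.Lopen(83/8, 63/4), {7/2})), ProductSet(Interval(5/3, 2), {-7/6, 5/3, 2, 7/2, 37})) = ProductSet(Interval(5/3, 2), {-7/6, 5/3, 2, 7/2, 37})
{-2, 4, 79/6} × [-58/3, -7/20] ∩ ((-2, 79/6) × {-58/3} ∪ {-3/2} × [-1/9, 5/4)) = {4} × {-58/3}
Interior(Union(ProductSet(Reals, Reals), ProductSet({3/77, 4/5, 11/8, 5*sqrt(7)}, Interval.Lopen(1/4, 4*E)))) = ProductSet(Reals, Reals)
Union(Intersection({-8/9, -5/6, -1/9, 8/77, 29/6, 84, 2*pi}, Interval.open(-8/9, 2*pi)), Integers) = Union({-5/6, -1/9, 8/77, 29/6}, Integers)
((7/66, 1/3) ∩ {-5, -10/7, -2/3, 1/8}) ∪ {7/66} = {7/66, 1/8}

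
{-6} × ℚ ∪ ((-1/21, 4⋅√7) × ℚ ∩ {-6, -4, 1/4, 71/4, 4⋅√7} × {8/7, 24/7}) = ({-6} × ℚ) ∪ ({1/4} × {8/7, 24/7})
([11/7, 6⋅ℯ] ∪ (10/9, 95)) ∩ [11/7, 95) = [11/7, 95)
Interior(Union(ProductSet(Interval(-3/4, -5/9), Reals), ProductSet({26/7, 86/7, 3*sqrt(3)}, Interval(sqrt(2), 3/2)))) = ProductSet(Interval.open(-3/4, -5/9), Reals)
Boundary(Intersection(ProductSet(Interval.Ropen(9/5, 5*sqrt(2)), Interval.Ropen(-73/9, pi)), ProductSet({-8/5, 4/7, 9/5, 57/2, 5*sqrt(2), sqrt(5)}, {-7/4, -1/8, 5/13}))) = ProductSet({9/5, sqrt(5)}, {-7/4, -1/8, 5/13})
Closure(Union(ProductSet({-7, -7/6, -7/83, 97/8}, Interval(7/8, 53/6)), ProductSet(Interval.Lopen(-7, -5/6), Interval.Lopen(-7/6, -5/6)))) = Union(ProductSet({-7, -5/6}, Interval(-7/6, -5/6)), ProductSet({-7, -7/6, -7/83, 97/8}, Interval(7/8, 53/6)), ProductSet(Interval(-7, -5/6), {-7/6, -5/6}), ProductSet(Interval.Lopen(-7, -5/6), Interval.Lopen(-7/6, -5/6)))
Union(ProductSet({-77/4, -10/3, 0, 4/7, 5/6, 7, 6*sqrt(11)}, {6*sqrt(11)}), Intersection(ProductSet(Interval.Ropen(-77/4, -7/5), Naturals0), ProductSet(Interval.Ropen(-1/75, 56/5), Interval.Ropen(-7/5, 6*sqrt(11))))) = ProductSet({-77/4, -10/3, 0, 4/7, 5/6, 7, 6*sqrt(11)}, {6*sqrt(11)})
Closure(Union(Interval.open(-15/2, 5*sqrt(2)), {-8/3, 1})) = Interval(-15/2, 5*sqrt(2))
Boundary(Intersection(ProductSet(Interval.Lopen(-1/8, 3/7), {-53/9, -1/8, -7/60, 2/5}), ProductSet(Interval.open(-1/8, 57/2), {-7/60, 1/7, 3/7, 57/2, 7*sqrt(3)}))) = ProductSet(Interval(-1/8, 3/7), {-7/60})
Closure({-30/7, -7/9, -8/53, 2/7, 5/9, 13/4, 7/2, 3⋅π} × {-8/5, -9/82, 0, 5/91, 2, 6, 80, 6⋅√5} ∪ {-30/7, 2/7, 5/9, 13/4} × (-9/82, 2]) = ({-30/7, 2/7, 5/9, 13/4} × [-9/82, 2]) ∪ ({-30/7, -7/9, -8/53, 2/7, 5/9, 13/4, 7/2, 3⋅π} × {-8/5, -9/82, 0, 5/91, 2, 6, 80, 6⋅√5})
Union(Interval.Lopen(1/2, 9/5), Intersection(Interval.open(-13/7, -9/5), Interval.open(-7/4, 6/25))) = Interval.Lopen(1/2, 9/5)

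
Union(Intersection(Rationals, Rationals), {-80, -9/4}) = Rationals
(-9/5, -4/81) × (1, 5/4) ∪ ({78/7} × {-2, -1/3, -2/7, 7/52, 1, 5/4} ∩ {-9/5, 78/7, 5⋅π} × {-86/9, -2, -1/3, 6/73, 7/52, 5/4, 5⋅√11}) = ({78/7} × {-2, -1/3, 7/52, 5/4}) ∪ ((-9/5, -4/81) × (1, 5/4))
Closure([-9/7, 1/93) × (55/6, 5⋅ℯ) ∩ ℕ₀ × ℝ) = {0} × [55/6, 5⋅ℯ]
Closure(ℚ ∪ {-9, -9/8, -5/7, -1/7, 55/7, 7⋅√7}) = ℝ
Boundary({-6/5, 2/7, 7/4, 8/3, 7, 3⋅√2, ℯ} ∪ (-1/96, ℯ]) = {-6/5, -1/96, 7, 3⋅√2, ℯ}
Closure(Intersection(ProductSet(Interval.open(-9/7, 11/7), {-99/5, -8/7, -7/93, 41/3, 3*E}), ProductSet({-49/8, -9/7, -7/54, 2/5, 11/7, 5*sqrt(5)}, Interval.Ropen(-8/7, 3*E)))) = ProductSet({-7/54, 2/5}, {-8/7, -7/93})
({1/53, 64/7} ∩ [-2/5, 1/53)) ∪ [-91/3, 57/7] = [-91/3, 57/7]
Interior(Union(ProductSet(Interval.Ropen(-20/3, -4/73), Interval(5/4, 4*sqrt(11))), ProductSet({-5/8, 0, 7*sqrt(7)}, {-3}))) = ProductSet(Interval.open(-20/3, -4/73), Interval.open(5/4, 4*sqrt(11)))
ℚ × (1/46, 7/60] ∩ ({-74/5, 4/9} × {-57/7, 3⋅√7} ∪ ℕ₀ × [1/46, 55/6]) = ℕ₀ × (1/46, 7/60]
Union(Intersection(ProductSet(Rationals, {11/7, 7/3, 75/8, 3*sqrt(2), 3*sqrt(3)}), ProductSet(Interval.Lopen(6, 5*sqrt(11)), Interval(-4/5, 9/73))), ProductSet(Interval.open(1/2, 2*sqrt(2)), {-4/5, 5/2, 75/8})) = ProductSet(Interval.open(1/2, 2*sqrt(2)), {-4/5, 5/2, 75/8})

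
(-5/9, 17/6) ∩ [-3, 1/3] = (-5/9, 1/3]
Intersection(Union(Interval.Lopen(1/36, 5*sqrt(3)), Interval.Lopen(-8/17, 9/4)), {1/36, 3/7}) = {1/36, 3/7}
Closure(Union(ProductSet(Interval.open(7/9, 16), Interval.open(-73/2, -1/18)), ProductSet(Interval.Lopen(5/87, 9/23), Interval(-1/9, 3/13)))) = Union(ProductSet({7/9, 16}, Interval(-73/2, -1/18)), ProductSet(Interval(5/87, 9/23), Interval(-1/9, 3/13)), ProductSet(Interval(7/9, 16), {-73/2, -1/18}), ProductSet(Interval.open(7/9, 16), Interval.open(-73/2, -1/18)))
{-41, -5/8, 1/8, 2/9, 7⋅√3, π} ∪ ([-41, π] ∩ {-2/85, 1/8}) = {-41, -5/8, -2/85, 1/8, 2/9, 7⋅√3, π}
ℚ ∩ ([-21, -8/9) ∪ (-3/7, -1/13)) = (ℚ ∩ [-21, -8/9)) ∪ (ℚ ∩ (-3/7, -1/13))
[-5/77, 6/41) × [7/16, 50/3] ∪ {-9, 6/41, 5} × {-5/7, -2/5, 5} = ({-9, 6/41, 5} × {-5/7, -2/5, 5}) ∪ ([-5/77, 6/41) × [7/16, 50/3])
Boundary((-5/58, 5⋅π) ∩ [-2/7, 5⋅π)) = {-5/58, 5⋅π}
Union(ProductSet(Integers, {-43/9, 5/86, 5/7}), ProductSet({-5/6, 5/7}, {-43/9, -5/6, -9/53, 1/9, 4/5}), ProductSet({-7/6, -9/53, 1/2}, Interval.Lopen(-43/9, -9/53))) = Union(ProductSet({-5/6, 5/7}, {-43/9, -5/6, -9/53, 1/9, 4/5}), ProductSet({-7/6, -9/53, 1/2}, Interval.Lopen(-43/9, -9/53)), ProductSet(Integers, {-43/9, 5/86, 5/7}))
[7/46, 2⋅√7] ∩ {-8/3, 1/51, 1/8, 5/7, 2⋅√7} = {5/7, 2⋅√7}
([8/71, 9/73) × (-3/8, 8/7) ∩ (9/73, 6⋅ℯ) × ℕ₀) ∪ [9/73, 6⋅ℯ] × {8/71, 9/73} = [9/73, 6⋅ℯ] × {8/71, 9/73}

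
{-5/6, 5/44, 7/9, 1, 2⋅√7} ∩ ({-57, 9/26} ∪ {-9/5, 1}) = {1}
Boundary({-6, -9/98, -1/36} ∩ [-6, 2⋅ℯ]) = {-6, -9/98, -1/36}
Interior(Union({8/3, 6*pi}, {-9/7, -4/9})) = EmptySet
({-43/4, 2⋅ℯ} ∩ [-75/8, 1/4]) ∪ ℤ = ℤ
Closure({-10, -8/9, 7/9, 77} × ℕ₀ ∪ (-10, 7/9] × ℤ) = ({-10, -8/9, 7/9, 77} × ℕ₀) ∪ ([-10, 7/9] × ℤ)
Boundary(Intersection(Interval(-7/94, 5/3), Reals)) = {-7/94, 5/3}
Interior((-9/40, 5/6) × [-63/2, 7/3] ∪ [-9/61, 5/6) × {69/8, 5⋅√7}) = (-9/40, 5/6) × (-63/2, 7/3)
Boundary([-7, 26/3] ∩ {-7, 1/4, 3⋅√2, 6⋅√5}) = {-7, 1/4, 3⋅√2}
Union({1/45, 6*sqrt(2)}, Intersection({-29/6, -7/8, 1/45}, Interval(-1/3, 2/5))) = {1/45, 6*sqrt(2)}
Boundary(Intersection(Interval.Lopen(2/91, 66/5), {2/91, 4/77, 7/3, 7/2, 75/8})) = {4/77, 7/3, 7/2, 75/8}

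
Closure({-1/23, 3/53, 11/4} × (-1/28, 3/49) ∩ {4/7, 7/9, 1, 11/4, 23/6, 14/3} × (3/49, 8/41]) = ∅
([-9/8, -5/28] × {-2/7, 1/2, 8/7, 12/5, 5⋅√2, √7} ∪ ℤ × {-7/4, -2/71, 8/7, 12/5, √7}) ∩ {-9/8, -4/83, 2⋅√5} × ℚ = {-9/8} × {-2/7, 1/2, 8/7, 12/5}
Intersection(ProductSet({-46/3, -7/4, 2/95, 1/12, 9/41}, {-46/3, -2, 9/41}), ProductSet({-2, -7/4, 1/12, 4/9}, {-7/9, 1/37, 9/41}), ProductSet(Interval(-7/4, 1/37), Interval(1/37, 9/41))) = ProductSet({-7/4}, {9/41})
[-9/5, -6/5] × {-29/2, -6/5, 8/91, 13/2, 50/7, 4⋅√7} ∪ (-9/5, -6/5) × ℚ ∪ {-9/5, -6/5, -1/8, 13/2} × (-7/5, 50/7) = ((-9/5, -6/5) × ℚ) ∪ ({-9/5, -6/5, -1/8, 13/2} × (-7/5, 50/7)) ∪ ([-9/5, -6/5] × {-29/2, -6/5, 8/91, 13/2, 50/7, 4⋅√7})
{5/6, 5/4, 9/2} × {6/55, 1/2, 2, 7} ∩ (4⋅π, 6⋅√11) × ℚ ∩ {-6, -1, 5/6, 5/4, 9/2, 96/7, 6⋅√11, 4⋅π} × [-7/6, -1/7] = ∅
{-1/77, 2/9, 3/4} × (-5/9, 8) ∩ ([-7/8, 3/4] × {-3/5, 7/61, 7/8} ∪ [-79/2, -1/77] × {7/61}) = {-1/77, 2/9, 3/4} × {7/61, 7/8}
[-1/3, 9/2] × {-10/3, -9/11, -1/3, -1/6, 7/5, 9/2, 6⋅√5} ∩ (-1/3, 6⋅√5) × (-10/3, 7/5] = (-1/3, 9/2] × {-9/11, -1/3, -1/6, 7/5}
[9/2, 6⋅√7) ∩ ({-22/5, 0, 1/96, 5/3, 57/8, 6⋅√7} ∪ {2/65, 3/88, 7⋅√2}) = {57/8, 7⋅√2}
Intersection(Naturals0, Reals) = Naturals0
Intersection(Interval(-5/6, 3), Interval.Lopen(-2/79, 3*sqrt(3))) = Interval.Lopen(-2/79, 3)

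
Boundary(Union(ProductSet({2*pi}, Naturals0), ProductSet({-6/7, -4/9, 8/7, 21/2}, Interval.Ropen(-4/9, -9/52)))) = Union(ProductSet({2*pi}, Naturals0), ProductSet({-6/7, -4/9, 8/7, 21/2}, Interval(-4/9, -9/52)))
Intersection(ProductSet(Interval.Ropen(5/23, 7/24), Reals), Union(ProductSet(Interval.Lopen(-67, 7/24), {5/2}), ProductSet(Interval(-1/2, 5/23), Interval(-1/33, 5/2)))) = Union(ProductSet({5/23}, Interval(-1/33, 5/2)), ProductSet(Interval.Ropen(5/23, 7/24), {5/2}))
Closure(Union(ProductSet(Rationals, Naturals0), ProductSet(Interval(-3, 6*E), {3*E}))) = Union(ProductSet(Interval(-3, 6*E), {3*E}), ProductSet(Reals, Naturals0))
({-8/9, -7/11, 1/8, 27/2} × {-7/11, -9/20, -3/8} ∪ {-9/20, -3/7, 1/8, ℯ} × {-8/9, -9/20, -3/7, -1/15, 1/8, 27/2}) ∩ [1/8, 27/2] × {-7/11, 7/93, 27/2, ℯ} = ({1/8, 27/2} × {-7/11}) ∪ ({1/8, ℯ} × {27/2})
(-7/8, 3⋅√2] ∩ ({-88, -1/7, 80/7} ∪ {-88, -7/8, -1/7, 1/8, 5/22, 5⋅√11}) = {-1/7, 1/8, 5/22}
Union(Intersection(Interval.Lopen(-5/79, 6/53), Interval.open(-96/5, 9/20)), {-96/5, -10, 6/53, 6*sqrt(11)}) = Union({-96/5, -10, 6*sqrt(11)}, Interval.Lopen(-5/79, 6/53))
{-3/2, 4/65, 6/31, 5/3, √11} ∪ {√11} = {-3/2, 4/65, 6/31, 5/3, √11}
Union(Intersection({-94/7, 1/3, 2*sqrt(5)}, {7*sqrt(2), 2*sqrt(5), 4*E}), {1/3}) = {1/3, 2*sqrt(5)}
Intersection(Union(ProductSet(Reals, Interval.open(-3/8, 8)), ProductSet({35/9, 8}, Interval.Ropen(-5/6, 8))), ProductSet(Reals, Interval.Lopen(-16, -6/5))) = EmptySet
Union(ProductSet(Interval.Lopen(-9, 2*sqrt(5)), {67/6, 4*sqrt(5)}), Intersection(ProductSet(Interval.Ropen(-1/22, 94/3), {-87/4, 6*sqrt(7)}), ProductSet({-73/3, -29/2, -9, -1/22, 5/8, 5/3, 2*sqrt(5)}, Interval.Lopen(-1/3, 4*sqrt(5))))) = ProductSet(Interval.Lopen(-9, 2*sqrt(5)), {67/6, 4*sqrt(5)})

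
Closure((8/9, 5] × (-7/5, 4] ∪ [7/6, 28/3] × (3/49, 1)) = ({8/9} × [-7/5, 4]) ∪ ({28/3} × [3/49, 1]) ∪ ([8/9, 5] × {-7/5, 4}) ∪ ([5, 28/3] × {3/49, 1}) ∪ ((8/9, 5] × (-7/5, 4]) ∪ ([7/6, 28/3] × (3/49, 1)) ∪ ({8/9, 5} × ([-7/5, 3/49] ∪ [1, 4]))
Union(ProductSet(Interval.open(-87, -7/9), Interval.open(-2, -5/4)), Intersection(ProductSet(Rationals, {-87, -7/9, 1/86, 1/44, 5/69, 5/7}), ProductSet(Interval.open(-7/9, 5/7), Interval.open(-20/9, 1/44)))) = Union(ProductSet(Intersection(Interval.open(-7/9, 5/7), Rationals), {-7/9, 1/86}), ProductSet(Interval.open(-87, -7/9), Interval.open(-2, -5/4)))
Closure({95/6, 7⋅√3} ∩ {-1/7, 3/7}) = ∅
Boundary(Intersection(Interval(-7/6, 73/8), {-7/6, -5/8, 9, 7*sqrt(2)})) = {-7/6, -5/8, 9}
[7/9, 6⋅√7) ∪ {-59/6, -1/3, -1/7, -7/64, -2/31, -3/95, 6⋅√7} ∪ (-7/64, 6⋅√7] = {-59/6, -1/3, -1/7} ∪ [-7/64, 6⋅√7]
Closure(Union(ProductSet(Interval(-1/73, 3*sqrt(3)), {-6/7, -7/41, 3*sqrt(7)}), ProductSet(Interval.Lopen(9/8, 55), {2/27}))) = Union(ProductSet(Interval(-1/73, 3*sqrt(3)), {-6/7, -7/41, 3*sqrt(7)}), ProductSet(Interval(9/8, 55), {2/27}))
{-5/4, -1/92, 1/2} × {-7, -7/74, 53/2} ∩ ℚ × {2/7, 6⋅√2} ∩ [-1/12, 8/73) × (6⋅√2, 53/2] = ∅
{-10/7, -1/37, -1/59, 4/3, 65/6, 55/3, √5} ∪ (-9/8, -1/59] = {-10/7, 4/3, 65/6, 55/3, √5} ∪ (-9/8, -1/59]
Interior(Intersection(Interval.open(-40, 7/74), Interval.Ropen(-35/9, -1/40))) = Interval.open(-35/9, -1/40)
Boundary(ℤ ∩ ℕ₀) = ℕ₀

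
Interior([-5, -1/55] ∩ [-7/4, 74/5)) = (-7/4, -1/55)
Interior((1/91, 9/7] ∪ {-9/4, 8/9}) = (1/91, 9/7)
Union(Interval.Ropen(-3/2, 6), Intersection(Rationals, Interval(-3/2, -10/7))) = Union(Intersection(Interval(-3/2, -10/7), Rationals), Interval.Ropen(-3/2, 6))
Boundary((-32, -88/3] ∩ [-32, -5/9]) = {-32, -88/3}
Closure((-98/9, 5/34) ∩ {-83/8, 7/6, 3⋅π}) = {-83/8}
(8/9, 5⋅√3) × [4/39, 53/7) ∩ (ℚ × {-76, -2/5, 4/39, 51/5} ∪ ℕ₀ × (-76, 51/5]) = ({1, 2, …, 8} × [4/39, 53/7)) ∪ ((ℚ ∩ (8/9, 5⋅√3)) × {4/39})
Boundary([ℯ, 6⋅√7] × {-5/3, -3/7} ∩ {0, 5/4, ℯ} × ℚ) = {ℯ} × {-5/3, -3/7}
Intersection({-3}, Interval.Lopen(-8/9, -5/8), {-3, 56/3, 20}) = EmptySet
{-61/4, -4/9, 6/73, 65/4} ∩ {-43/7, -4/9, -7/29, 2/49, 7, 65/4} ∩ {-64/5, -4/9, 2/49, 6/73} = {-4/9}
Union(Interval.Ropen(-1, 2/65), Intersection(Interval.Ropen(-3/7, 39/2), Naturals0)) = Union(Interval.Ropen(-1, 2/65), Range(0, 20, 1))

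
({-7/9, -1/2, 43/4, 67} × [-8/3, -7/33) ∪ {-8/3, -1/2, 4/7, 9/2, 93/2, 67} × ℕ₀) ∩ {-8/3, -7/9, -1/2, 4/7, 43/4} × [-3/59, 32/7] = {-8/3, -1/2, 4/7} × {0, 1, …, 4}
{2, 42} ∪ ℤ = ℤ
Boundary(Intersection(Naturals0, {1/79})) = EmptySet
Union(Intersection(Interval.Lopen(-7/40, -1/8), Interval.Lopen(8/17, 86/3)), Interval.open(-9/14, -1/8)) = Interval.open(-9/14, -1/8)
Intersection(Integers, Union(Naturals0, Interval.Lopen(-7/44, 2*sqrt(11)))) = Union(Naturals0, Range(0, 7, 1))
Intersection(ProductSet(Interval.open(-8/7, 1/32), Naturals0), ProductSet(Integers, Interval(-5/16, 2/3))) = ProductSet(Range(-1, 1, 1), Range(0, 1, 1))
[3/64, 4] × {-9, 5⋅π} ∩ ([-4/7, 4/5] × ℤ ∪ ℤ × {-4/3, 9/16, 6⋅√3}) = [3/64, 4/5] × {-9}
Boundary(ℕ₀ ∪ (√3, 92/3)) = {92/3, √3} ∪ (ℕ₀ \ (√3, 92/3))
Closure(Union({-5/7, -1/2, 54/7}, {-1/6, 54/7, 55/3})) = {-5/7, -1/2, -1/6, 54/7, 55/3}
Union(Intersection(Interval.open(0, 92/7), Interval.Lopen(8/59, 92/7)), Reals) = Interval(-oo, oo)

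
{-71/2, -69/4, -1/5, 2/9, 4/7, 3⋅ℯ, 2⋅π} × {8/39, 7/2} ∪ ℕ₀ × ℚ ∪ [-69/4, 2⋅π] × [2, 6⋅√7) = (ℕ₀ × ℚ) ∪ ({-71/2, -69/4, -1/5, 2/9, 4/7, 3⋅ℯ, 2⋅π} × {8/39, 7/2}) ∪ ([-69/4, 2⋅π] × [2, 6⋅√7))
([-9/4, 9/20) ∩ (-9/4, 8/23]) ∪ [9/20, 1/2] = (-9/4, 8/23] ∪ [9/20, 1/2]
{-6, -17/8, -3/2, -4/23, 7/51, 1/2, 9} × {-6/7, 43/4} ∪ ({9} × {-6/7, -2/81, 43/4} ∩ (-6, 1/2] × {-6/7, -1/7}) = {-6, -17/8, -3/2, -4/23, 7/51, 1/2, 9} × {-6/7, 43/4}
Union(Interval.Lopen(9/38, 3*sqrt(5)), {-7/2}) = Union({-7/2}, Interval.Lopen(9/38, 3*sqrt(5)))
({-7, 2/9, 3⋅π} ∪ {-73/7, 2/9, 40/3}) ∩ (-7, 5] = {2/9}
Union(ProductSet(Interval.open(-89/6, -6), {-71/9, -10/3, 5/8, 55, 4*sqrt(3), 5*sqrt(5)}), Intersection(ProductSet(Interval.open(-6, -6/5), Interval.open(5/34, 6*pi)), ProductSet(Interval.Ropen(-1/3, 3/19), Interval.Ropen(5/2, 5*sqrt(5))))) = ProductSet(Interval.open(-89/6, -6), {-71/9, -10/3, 5/8, 55, 4*sqrt(3), 5*sqrt(5)})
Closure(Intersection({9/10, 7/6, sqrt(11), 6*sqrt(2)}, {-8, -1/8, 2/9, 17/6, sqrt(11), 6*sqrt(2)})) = {sqrt(11), 6*sqrt(2)}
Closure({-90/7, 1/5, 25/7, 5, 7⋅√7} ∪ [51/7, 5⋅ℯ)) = {-90/7, 1/5, 25/7, 5, 7⋅√7} ∪ [51/7, 5⋅ℯ]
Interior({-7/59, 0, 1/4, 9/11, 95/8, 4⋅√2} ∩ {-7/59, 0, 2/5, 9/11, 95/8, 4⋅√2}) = ∅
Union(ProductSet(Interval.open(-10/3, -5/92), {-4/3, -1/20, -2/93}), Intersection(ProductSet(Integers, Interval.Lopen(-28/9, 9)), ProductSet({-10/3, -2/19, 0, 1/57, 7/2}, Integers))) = Union(ProductSet({0}, Range(-3, 10, 1)), ProductSet(Interval.open(-10/3, -5/92), {-4/3, -1/20, -2/93}))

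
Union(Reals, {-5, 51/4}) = Reals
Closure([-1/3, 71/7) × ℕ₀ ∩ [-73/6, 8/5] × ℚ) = [-1/3, 8/5] × ℕ₀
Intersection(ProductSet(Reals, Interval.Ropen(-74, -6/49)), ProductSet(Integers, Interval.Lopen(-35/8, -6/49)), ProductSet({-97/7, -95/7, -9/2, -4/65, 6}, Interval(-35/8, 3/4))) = ProductSet({6}, Interval.open(-35/8, -6/49))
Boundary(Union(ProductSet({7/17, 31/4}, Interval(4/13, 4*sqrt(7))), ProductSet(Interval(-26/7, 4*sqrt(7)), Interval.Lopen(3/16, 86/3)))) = Union(ProductSet({-26/7, 4*sqrt(7)}, Interval(3/16, 86/3)), ProductSet(Interval(-26/7, 4*sqrt(7)), {3/16, 86/3}))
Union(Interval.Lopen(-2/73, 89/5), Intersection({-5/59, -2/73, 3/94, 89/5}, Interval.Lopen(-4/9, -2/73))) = Union({-5/59}, Interval(-2/73, 89/5))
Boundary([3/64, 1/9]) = {3/64, 1/9}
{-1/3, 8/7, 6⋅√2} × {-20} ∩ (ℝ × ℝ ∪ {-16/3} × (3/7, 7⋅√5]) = {-1/3, 8/7, 6⋅√2} × {-20}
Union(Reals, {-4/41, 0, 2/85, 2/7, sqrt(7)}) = Reals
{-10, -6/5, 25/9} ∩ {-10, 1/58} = {-10}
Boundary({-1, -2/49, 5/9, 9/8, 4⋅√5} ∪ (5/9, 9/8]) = {-1, -2/49, 5/9, 9/8, 4⋅√5}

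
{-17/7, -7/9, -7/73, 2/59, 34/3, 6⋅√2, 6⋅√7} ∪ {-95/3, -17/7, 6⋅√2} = {-95/3, -17/7, -7/9, -7/73, 2/59, 34/3, 6⋅√2, 6⋅√7}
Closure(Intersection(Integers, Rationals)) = Integers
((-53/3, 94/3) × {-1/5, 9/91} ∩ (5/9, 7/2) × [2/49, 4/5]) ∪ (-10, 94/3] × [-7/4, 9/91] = (-10, 94/3] × [-7/4, 9/91]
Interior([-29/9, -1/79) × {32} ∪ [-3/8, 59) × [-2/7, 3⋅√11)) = (-3/8, 59) × (-2/7, 3⋅√11)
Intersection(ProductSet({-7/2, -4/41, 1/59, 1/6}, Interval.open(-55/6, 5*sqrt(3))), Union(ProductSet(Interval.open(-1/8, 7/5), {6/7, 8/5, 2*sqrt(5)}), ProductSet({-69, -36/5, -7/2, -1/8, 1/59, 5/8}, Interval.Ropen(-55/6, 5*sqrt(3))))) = Union(ProductSet({-7/2, 1/59}, Interval.open(-55/6, 5*sqrt(3))), ProductSet({-4/41, 1/59, 1/6}, {6/7, 8/5, 2*sqrt(5)}))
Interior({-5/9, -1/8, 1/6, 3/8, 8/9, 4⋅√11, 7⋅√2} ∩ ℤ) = ∅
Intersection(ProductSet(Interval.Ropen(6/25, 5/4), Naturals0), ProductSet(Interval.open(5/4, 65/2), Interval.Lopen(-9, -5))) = EmptySet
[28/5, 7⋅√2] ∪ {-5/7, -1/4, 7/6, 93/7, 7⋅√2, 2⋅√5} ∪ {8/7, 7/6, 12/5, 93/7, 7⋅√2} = {-5/7, -1/4, 8/7, 7/6, 12/5, 93/7, 2⋅√5} ∪ [28/5, 7⋅√2]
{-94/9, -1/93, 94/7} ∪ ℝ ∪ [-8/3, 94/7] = (-∞, ∞)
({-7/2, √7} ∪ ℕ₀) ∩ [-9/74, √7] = {0, 1, 2} ∪ {√7}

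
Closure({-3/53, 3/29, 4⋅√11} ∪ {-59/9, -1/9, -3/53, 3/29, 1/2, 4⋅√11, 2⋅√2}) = {-59/9, -1/9, -3/53, 3/29, 1/2, 4⋅√11, 2⋅√2}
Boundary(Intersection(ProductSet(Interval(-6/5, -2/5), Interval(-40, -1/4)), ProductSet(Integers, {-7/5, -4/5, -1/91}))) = ProductSet(Range(-1, 0, 1), {-7/5, -4/5})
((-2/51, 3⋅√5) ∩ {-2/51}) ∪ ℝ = ℝ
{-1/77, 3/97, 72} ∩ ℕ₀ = {72}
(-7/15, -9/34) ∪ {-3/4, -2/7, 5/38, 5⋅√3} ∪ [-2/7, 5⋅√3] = {-3/4} ∪ (-7/15, 5⋅√3]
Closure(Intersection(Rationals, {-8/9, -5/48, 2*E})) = {-8/9, -5/48}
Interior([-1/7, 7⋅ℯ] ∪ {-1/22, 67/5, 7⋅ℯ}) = (-1/7, 7⋅ℯ)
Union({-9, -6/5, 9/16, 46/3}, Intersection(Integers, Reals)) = Union({-6/5, 9/16, 46/3}, Integers)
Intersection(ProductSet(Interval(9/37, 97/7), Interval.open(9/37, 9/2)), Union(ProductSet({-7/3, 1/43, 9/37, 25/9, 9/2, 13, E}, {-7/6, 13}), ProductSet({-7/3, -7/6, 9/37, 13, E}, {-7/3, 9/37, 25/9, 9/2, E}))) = ProductSet({9/37, 13, E}, {25/9, E})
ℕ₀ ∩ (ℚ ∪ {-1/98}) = ℕ₀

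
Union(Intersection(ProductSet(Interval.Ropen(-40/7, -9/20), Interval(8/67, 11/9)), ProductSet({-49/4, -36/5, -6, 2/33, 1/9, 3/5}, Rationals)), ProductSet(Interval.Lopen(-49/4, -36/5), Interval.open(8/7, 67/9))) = ProductSet(Interval.Lopen(-49/4, -36/5), Interval.open(8/7, 67/9))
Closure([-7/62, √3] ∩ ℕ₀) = {0, 1}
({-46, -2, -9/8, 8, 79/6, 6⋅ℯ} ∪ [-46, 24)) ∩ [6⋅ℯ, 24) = [6⋅ℯ, 24)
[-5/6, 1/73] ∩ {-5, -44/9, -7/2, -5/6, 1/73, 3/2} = {-5/6, 1/73}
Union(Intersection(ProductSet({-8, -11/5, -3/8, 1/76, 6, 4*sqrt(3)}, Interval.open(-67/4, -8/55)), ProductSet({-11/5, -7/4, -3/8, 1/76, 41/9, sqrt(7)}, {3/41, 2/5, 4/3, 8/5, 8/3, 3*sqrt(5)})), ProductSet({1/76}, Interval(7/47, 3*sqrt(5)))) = ProductSet({1/76}, Interval(7/47, 3*sqrt(5)))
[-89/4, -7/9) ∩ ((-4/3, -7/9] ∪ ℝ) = [-89/4, -7/9)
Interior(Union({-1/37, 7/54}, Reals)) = Reals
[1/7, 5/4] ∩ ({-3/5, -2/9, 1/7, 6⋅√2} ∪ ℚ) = ℚ ∩ [1/7, 5/4]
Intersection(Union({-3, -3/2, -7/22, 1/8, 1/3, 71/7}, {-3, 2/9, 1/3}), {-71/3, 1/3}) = {1/3}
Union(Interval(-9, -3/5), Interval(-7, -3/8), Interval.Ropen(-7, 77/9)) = Interval.Ropen(-9, 77/9)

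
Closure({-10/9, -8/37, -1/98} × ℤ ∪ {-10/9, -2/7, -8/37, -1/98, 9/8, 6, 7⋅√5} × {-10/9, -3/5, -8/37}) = ({-10/9, -8/37, -1/98} × ℤ) ∪ ({-10/9, -2/7, -8/37, -1/98, 9/8, 6, 7⋅√5} × {-10/9, -3/5, -8/37})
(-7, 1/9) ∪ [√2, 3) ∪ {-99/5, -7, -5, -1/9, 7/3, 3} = {-99/5} ∪ [-7, 1/9) ∪ [√2, 3]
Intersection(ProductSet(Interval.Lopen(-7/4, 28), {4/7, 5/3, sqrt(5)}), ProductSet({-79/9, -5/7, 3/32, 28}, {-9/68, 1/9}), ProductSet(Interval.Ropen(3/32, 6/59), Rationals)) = EmptySet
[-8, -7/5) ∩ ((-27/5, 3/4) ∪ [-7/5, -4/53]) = (-27/5, -7/5)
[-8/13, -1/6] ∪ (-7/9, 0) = (-7/9, 0)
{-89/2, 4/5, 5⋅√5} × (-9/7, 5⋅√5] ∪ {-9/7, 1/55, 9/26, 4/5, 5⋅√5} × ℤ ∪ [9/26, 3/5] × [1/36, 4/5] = ([9/26, 3/5] × [1/36, 4/5]) ∪ ({-9/7, 1/55, 9/26, 4/5, 5⋅√5} × ℤ) ∪ ({-89/2, 4/5, 5⋅√5} × (-9/7, 5⋅√5])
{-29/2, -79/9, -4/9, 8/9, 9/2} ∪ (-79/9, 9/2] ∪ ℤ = ℤ ∪ {-29/2} ∪ [-79/9, 9/2]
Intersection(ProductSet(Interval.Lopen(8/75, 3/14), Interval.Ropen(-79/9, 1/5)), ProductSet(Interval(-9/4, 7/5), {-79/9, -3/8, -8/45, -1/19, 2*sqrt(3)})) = ProductSet(Interval.Lopen(8/75, 3/14), {-79/9, -3/8, -8/45, -1/19})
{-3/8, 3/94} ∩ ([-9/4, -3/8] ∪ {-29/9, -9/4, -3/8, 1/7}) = {-3/8}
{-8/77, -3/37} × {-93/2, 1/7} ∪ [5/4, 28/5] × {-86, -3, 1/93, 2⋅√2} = ({-8/77, -3/37} × {-93/2, 1/7}) ∪ ([5/4, 28/5] × {-86, -3, 1/93, 2⋅√2})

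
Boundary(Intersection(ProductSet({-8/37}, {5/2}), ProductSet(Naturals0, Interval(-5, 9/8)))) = EmptySet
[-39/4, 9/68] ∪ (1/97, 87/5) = [-39/4, 87/5)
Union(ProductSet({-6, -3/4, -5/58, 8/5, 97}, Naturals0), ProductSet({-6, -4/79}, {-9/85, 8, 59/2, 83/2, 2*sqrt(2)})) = Union(ProductSet({-6, -4/79}, {-9/85, 8, 59/2, 83/2, 2*sqrt(2)}), ProductSet({-6, -3/4, -5/58, 8/5, 97}, Naturals0))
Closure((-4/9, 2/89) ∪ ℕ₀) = [-4/9, 2/89] ∪ ℕ₀ ∪ (ℕ₀ \ (-4/9, 2/89))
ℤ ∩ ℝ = ℤ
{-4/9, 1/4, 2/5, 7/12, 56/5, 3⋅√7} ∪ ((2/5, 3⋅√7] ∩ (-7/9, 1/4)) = {-4/9, 1/4, 2/5, 7/12, 56/5, 3⋅√7}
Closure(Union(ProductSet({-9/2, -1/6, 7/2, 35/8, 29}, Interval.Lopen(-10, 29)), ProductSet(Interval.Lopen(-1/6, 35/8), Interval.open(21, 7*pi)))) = Union(ProductSet({-9/2, -1/6, 7/2, 35/8, 29}, Interval(-10, 29)), ProductSet(Interval(-1/6, 35/8), {21, 7*pi}), ProductSet(Interval.Lopen(-1/6, 35/8), Interval.open(21, 7*pi)))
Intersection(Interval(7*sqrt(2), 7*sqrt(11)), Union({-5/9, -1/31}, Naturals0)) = Range(10, 24, 1)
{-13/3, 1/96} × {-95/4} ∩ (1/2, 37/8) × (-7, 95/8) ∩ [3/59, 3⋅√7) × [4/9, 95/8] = ∅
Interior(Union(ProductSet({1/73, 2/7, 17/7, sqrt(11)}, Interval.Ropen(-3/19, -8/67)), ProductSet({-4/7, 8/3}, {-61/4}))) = EmptySet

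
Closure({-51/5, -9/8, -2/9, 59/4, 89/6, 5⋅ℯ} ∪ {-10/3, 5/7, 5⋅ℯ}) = {-51/5, -10/3, -9/8, -2/9, 5/7, 59/4, 89/6, 5⋅ℯ}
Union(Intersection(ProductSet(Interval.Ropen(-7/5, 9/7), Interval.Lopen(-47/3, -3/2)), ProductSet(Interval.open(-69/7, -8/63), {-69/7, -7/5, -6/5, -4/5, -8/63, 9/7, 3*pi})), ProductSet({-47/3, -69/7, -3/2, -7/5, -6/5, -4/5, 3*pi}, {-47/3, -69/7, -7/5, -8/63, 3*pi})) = Union(ProductSet({-47/3, -69/7, -3/2, -7/5, -6/5, -4/5, 3*pi}, {-47/3, -69/7, -7/5, -8/63, 3*pi}), ProductSet(Interval.Ropen(-7/5, -8/63), {-69/7}))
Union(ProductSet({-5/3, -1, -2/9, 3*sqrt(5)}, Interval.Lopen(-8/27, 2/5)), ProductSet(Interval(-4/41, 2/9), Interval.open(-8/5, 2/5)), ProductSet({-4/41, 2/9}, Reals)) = Union(ProductSet({-4/41, 2/9}, Reals), ProductSet({-5/3, -1, -2/9, 3*sqrt(5)}, Interval.Lopen(-8/27, 2/5)), ProductSet(Interval(-4/41, 2/9), Interval.open(-8/5, 2/5)))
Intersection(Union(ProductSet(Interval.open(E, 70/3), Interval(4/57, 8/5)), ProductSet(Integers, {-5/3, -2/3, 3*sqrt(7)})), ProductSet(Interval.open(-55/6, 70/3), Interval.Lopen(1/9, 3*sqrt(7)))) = Union(ProductSet(Interval.open(E, 70/3), Interval.Lopen(1/9, 8/5)), ProductSet(Range(-9, 24, 1), {3*sqrt(7)}))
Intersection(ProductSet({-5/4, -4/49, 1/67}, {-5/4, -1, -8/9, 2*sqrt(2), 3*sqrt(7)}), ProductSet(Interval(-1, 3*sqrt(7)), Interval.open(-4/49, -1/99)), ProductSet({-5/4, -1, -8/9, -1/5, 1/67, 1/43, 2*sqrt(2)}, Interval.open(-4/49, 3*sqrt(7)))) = EmptySet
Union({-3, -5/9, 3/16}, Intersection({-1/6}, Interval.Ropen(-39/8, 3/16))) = {-3, -5/9, -1/6, 3/16}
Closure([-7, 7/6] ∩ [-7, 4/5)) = [-7, 4/5]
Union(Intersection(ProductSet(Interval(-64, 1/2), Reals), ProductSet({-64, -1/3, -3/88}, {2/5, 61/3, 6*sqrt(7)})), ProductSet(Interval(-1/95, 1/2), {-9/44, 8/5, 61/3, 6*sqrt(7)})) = Union(ProductSet({-64, -1/3, -3/88}, {2/5, 61/3, 6*sqrt(7)}), ProductSet(Interval(-1/95, 1/2), {-9/44, 8/5, 61/3, 6*sqrt(7)}))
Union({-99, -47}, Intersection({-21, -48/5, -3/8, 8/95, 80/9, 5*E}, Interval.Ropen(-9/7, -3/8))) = {-99, -47}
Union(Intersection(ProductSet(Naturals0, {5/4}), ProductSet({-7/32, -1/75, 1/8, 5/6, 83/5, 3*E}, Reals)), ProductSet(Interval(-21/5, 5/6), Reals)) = ProductSet(Interval(-21/5, 5/6), Reals)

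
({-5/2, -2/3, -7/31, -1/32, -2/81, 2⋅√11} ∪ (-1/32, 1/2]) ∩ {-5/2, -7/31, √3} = {-5/2, -7/31}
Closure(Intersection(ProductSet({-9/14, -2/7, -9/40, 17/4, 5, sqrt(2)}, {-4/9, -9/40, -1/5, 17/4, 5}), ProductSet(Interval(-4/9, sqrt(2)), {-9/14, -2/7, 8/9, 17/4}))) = ProductSet({-2/7, -9/40, sqrt(2)}, {17/4})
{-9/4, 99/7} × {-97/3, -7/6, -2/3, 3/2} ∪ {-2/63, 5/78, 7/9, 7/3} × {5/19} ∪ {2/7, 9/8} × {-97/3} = ({2/7, 9/8} × {-97/3}) ∪ ({-2/63, 5/78, 7/9, 7/3} × {5/19}) ∪ ({-9/4, 99/7} × {-97/3, -7/6, -2/3, 3/2})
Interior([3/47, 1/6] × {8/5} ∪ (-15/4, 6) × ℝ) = (-15/4, 6) × ℝ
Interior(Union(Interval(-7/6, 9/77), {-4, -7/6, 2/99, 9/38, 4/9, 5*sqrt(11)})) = Interval.open(-7/6, 9/77)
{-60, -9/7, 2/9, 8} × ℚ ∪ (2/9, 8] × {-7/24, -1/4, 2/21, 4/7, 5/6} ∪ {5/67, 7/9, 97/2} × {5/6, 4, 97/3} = ({-60, -9/7, 2/9, 8} × ℚ) ∪ ({5/67, 7/9, 97/2} × {5/6, 4, 97/3}) ∪ ((2/9, 8] × {-7/24, -1/4, 2/21, 4/7, 5/6})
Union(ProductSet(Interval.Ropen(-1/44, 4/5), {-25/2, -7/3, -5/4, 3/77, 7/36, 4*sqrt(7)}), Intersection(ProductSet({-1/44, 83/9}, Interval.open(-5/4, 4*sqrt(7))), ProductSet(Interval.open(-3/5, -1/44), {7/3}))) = ProductSet(Interval.Ropen(-1/44, 4/5), {-25/2, -7/3, -5/4, 3/77, 7/36, 4*sqrt(7)})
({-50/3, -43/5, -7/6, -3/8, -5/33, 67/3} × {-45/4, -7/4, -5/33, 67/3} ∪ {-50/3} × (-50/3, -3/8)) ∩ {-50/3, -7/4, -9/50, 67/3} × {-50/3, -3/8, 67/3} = {-50/3, 67/3} × {67/3}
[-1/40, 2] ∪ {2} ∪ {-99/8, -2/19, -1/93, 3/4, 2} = {-99/8, -2/19} ∪ [-1/40, 2]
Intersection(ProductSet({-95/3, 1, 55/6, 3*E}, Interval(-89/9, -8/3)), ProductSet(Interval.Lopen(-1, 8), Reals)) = ProductSet({1}, Interval(-89/9, -8/3))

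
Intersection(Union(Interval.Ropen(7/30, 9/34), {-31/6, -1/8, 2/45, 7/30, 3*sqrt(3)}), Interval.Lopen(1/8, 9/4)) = Interval.Ropen(7/30, 9/34)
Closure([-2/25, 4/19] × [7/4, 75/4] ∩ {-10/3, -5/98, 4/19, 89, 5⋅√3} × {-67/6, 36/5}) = {-5/98, 4/19} × {36/5}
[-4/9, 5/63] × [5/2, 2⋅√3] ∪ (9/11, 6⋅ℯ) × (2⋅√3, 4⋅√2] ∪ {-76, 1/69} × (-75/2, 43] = ({-76, 1/69} × (-75/2, 43]) ∪ ([-4/9, 5/63] × [5/2, 2⋅√3]) ∪ ((9/11, 6⋅ℯ) × (2⋅√3, 4⋅√2])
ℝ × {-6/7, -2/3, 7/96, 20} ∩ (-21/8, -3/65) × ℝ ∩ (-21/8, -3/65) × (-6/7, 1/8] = (-21/8, -3/65) × {-2/3, 7/96}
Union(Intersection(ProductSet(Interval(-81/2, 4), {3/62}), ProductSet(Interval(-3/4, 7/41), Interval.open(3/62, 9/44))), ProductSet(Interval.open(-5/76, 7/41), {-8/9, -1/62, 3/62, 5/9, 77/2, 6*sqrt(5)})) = ProductSet(Interval.open(-5/76, 7/41), {-8/9, -1/62, 3/62, 5/9, 77/2, 6*sqrt(5)})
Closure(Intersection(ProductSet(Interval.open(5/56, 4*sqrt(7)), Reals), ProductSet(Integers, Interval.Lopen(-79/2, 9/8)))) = ProductSet(Range(1, 11, 1), Interval(-79/2, 9/8))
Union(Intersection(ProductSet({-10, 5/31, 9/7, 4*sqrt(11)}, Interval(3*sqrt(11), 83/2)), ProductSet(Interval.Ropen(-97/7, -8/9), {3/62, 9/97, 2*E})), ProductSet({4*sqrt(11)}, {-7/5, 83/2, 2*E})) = ProductSet({4*sqrt(11)}, {-7/5, 83/2, 2*E})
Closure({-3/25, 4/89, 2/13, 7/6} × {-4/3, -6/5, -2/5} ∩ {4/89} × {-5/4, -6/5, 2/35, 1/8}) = {4/89} × {-6/5}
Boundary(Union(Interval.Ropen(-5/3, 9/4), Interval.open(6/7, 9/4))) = {-5/3, 9/4}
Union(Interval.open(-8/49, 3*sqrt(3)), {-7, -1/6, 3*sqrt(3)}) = Union({-7, -1/6}, Interval.Lopen(-8/49, 3*sqrt(3)))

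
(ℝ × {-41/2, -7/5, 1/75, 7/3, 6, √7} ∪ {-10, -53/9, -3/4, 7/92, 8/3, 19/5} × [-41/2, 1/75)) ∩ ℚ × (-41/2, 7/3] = (ℚ × {-7/5, 1/75, 7/3}) ∪ ({-10, -53/9, -3/4, 7/92, 8/3, 19/5} × (-41/2, 1/75))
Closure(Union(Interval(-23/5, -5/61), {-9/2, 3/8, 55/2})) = Union({3/8, 55/2}, Interval(-23/5, -5/61))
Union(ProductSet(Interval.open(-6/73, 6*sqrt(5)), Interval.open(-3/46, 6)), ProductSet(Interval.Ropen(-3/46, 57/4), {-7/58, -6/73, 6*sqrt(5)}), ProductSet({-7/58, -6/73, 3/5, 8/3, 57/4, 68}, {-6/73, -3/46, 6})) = Union(ProductSet({-7/58, -6/73, 3/5, 8/3, 57/4, 68}, {-6/73, -3/46, 6}), ProductSet(Interval.open(-6/73, 6*sqrt(5)), Interval.open(-3/46, 6)), ProductSet(Interval.Ropen(-3/46, 57/4), {-7/58, -6/73, 6*sqrt(5)}))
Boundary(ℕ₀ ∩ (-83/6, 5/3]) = {0, 1}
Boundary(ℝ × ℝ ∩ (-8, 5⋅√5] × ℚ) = [-8, 5⋅√5] × ℝ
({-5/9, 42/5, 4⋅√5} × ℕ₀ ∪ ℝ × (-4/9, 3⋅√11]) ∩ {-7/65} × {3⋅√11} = {-7/65} × {3⋅√11}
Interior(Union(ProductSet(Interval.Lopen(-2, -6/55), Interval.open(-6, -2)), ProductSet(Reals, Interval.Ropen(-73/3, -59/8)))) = Union(ProductSet(Interval(-oo, oo), Interval.open(-73/3, -59/8)), ProductSet(Interval.open(-2, -6/55), Interval.open(-6, -2)))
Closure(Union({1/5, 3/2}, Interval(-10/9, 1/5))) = Union({3/2}, Interval(-10/9, 1/5))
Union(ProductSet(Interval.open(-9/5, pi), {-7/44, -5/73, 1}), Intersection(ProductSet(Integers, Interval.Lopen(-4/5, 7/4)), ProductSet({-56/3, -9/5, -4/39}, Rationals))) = ProductSet(Interval.open(-9/5, pi), {-7/44, -5/73, 1})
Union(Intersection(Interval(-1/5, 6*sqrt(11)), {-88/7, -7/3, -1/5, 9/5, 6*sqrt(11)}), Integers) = Union({-1/5, 9/5, 6*sqrt(11)}, Integers)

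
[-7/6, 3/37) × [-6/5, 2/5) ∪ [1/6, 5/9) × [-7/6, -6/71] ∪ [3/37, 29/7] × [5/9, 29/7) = ([-7/6, 3/37) × [-6/5, 2/5)) ∪ ([3/37, 29/7] × [5/9, 29/7)) ∪ ([1/6, 5/9) × [-7/6, -6/71])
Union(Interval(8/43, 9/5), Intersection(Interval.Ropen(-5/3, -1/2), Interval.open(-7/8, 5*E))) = Union(Interval.open(-7/8, -1/2), Interval(8/43, 9/5))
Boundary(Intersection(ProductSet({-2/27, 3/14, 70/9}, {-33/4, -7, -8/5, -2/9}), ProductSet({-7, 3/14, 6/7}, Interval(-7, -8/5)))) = ProductSet({3/14}, {-7, -8/5})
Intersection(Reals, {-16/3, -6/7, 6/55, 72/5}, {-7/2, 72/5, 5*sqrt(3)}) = {72/5}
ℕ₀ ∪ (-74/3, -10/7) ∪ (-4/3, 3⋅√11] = (-74/3, -10/7) ∪ (-4/3, 3⋅√11] ∪ ℕ₀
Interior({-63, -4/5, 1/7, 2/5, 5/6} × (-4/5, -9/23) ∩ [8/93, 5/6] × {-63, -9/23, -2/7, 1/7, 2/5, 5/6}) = ∅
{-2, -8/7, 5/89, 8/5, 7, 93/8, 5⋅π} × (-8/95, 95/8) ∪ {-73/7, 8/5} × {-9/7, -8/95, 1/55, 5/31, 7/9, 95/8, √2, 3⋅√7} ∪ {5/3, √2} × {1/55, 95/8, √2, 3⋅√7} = ({-2, -8/7, 5/89, 8/5, 7, 93/8, 5⋅π} × (-8/95, 95/8)) ∪ ({5/3, √2} × {1/55, 95/8, √2, 3⋅√7}) ∪ ({-73/7, 8/5} × {-9/7, -8/95, 1/55, 5/31, 7/9, 95/8, √2, 3⋅√7})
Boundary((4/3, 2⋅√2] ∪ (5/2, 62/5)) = {4/3, 62/5}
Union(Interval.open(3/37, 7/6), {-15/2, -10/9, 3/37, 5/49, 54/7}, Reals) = Interval(-oo, oo)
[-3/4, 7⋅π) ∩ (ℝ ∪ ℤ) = [-3/4, 7⋅π)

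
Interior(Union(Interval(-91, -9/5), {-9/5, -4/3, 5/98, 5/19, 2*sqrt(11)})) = Interval.open(-91, -9/5)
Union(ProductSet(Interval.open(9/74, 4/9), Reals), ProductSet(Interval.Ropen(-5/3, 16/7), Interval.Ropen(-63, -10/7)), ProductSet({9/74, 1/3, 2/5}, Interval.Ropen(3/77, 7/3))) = Union(ProductSet({9/74, 1/3, 2/5}, Interval.Ropen(3/77, 7/3)), ProductSet(Interval.Ropen(-5/3, 16/7), Interval.Ropen(-63, -10/7)), ProductSet(Interval.open(9/74, 4/9), Reals))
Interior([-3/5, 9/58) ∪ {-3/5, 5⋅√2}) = (-3/5, 9/58)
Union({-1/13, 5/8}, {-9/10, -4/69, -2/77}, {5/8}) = {-9/10, -1/13, -4/69, -2/77, 5/8}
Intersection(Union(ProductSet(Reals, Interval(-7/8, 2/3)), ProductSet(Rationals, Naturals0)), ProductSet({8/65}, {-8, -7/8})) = ProductSet({8/65}, {-7/8})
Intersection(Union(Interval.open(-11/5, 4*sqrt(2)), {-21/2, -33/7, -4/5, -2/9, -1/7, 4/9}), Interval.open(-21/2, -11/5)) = {-33/7}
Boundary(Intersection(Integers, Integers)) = Integers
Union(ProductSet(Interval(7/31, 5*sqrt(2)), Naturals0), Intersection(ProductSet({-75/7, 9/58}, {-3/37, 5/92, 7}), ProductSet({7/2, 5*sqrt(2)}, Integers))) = ProductSet(Interval(7/31, 5*sqrt(2)), Naturals0)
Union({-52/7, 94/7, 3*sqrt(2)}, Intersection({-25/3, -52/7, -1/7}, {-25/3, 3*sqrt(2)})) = {-25/3, -52/7, 94/7, 3*sqrt(2)}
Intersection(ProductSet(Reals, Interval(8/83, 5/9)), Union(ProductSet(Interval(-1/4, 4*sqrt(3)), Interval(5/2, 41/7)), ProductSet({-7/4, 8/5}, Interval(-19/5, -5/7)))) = EmptySet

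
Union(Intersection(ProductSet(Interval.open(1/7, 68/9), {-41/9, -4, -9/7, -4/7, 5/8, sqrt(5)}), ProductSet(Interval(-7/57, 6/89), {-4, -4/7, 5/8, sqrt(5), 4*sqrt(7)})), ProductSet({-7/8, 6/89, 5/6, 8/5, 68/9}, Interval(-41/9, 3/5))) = ProductSet({-7/8, 6/89, 5/6, 8/5, 68/9}, Interval(-41/9, 3/5))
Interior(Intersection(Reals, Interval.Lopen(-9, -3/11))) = Interval.open(-9, -3/11)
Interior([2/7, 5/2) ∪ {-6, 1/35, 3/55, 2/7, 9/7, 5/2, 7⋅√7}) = (2/7, 5/2)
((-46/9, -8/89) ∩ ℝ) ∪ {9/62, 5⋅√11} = (-46/9, -8/89) ∪ {9/62, 5⋅√11}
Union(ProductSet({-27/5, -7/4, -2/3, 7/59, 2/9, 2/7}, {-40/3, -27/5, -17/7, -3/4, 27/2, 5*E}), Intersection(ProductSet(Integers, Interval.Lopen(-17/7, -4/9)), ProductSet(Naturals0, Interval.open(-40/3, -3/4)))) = Union(ProductSet({-27/5, -7/4, -2/3, 7/59, 2/9, 2/7}, {-40/3, -27/5, -17/7, -3/4, 27/2, 5*E}), ProductSet(Naturals0, Interval.open(-17/7, -3/4)))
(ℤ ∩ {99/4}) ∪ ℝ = ℝ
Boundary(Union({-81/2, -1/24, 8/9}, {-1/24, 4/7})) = {-81/2, -1/24, 4/7, 8/9}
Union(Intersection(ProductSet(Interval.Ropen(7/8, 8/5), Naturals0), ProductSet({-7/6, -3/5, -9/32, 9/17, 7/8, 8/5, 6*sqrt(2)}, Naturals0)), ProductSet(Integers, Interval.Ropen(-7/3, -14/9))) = Union(ProductSet({7/8}, Naturals0), ProductSet(Integers, Interval.Ropen(-7/3, -14/9)))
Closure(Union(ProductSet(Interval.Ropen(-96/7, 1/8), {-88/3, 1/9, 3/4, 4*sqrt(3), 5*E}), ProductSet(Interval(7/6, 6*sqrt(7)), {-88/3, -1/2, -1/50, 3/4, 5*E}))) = Union(ProductSet(Interval(-96/7, 1/8), {-88/3, 1/9, 3/4, 4*sqrt(3), 5*E}), ProductSet(Interval(7/6, 6*sqrt(7)), {-88/3, -1/2, -1/50, 3/4, 5*E}))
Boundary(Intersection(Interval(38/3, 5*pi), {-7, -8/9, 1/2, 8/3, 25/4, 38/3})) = {38/3}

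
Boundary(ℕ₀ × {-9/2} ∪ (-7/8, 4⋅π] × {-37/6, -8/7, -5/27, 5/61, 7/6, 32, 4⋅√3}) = (ℕ₀ × {-9/2}) ∪ ([-7/8, 4⋅π] × {-37/6, -8/7, -5/27, 5/61, 7/6, 32, 4⋅√3})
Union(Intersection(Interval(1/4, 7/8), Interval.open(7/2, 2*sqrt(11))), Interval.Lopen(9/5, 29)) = Interval.Lopen(9/5, 29)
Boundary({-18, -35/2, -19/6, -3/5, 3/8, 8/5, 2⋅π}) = {-18, -35/2, -19/6, -3/5, 3/8, 8/5, 2⋅π}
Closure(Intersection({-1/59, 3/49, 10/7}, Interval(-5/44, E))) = {-1/59, 3/49, 10/7}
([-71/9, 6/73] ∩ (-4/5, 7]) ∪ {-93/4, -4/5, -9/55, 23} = {-93/4, 23} ∪ [-4/5, 6/73]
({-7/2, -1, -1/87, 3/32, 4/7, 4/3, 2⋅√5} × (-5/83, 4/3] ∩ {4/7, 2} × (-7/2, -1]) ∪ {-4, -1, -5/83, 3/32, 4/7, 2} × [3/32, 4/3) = {-4, -1, -5/83, 3/32, 4/7, 2} × [3/32, 4/3)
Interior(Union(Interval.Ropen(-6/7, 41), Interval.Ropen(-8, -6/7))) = Interval.open(-8, 41)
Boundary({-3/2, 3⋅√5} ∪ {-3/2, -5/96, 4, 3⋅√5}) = {-3/2, -5/96, 4, 3⋅√5}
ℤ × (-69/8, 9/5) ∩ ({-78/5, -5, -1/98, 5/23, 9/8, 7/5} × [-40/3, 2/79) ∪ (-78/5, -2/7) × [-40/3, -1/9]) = ({-5} × (-69/8, 2/79)) ∪ ({-15, -14, …, -1} × (-69/8, -1/9])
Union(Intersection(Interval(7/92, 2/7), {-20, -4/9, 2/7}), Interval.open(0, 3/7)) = Interval.open(0, 3/7)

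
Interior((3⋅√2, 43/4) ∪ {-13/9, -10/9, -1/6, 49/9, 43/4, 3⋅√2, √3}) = (3⋅√2, 43/4)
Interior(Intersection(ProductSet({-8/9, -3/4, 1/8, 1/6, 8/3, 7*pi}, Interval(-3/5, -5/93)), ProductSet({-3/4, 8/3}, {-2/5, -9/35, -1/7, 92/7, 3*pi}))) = EmptySet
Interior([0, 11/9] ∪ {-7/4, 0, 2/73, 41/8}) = (0, 11/9)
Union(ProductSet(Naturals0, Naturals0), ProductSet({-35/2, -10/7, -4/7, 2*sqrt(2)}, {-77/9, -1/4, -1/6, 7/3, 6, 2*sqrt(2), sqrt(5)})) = Union(ProductSet({-35/2, -10/7, -4/7, 2*sqrt(2)}, {-77/9, -1/4, -1/6, 7/3, 6, 2*sqrt(2), sqrt(5)}), ProductSet(Naturals0, Naturals0))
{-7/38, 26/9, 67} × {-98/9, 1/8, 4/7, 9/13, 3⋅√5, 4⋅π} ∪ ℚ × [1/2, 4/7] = (ℚ × [1/2, 4/7]) ∪ ({-7/38, 26/9, 67} × {-98/9, 1/8, 4/7, 9/13, 3⋅√5, 4⋅π})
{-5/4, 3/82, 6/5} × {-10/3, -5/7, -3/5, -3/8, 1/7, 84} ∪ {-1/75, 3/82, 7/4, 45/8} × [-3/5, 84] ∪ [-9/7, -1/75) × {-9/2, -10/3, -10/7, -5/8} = ({-1/75, 3/82, 7/4, 45/8} × [-3/5, 84]) ∪ ([-9/7, -1/75) × {-9/2, -10/3, -10/7, -5/8}) ∪ ({-5/4, 3/82, 6/5} × {-10/3, -5/7, -3/5, -3/8, 1/7, 84})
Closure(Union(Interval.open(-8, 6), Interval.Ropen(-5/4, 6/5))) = Interval(-8, 6)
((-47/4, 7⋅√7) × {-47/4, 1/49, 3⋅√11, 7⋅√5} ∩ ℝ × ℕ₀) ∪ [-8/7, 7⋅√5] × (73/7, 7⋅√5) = [-8/7, 7⋅√5] × (73/7, 7⋅√5)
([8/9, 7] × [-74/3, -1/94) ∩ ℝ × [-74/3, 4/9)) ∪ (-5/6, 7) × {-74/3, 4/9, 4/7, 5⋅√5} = ([8/9, 7] × [-74/3, -1/94)) ∪ ((-5/6, 7) × {-74/3, 4/9, 4/7, 5⋅√5})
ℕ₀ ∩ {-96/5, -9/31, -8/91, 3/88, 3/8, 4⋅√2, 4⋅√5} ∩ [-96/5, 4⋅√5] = ∅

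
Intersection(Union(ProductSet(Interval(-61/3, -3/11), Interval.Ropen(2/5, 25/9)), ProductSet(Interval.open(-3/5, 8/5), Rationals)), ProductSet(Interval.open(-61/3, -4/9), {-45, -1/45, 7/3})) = Union(ProductSet(Interval.open(-61/3, -4/9), {7/3}), ProductSet(Interval.open(-3/5, -4/9), {-45, -1/45, 7/3}))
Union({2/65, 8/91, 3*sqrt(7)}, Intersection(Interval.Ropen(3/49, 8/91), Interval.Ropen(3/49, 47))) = Union({2/65, 3*sqrt(7)}, Interval(3/49, 8/91))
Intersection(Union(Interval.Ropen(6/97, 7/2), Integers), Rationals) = Union(Integers, Intersection(Interval.Ropen(6/97, 7/2), Rationals))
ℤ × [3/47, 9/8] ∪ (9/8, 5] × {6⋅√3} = (ℤ × [3/47, 9/8]) ∪ ((9/8, 5] × {6⋅√3})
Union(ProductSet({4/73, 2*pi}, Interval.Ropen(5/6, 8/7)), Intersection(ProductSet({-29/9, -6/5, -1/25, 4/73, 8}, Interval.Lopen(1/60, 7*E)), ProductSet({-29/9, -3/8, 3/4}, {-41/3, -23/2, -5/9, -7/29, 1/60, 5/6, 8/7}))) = Union(ProductSet({-29/9}, {5/6, 8/7}), ProductSet({4/73, 2*pi}, Interval.Ropen(5/6, 8/7)))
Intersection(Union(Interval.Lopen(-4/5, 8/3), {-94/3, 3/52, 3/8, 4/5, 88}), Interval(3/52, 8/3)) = Interval(3/52, 8/3)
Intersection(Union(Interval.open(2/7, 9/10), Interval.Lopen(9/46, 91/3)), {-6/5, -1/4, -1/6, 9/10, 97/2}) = {9/10}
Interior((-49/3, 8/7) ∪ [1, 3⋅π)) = (-49/3, 3⋅π)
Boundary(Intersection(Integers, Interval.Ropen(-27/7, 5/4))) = Range(-3, 2, 1)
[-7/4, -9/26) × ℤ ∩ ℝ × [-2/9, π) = [-7/4, -9/26) × {0, 1, 2, 3}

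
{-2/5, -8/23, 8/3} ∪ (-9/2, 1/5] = (-9/2, 1/5] ∪ {8/3}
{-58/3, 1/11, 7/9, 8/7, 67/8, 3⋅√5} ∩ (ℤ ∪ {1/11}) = {1/11}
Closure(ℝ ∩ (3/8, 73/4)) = [3/8, 73/4]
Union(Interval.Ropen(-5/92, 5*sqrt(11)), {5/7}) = Interval.Ropen(-5/92, 5*sqrt(11))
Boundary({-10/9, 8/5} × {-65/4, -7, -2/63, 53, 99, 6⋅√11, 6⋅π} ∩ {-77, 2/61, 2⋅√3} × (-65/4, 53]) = ∅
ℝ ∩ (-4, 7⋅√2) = (-4, 7⋅√2)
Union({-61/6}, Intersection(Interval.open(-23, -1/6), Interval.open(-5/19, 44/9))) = Union({-61/6}, Interval.open(-5/19, -1/6))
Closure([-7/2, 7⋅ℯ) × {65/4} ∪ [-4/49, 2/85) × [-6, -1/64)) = ({-4/49, 2/85} × [-6, -1/64]) ∪ ([-4/49, 2/85] × {-6, -1/64}) ∪ ([-7/2, 7⋅ℯ] × {65/4}) ∪ ([-4/49, 2/85) × [-6, -1/64))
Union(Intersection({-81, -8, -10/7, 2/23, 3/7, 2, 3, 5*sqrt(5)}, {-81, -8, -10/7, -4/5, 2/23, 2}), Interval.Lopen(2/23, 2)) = Union({-81, -8, -10/7}, Interval(2/23, 2))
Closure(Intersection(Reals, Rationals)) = Reals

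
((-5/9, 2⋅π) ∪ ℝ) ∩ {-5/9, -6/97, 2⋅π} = {-5/9, -6/97, 2⋅π}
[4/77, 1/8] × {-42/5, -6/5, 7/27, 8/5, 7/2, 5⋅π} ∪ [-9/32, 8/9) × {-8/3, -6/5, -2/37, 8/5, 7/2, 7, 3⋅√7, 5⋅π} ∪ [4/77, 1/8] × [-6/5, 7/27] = ([4/77, 1/8] × ({-42/5, 8/5, 7/2, 5⋅π} ∪ [-6/5, 7/27])) ∪ ([-9/32, 8/9) × {-8/3, -6/5, -2/37, 8/5, 7/2, 7, 3⋅√7, 5⋅π})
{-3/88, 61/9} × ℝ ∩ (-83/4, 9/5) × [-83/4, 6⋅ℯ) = {-3/88} × [-83/4, 6⋅ℯ)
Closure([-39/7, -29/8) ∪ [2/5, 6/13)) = [-39/7, -29/8] ∪ [2/5, 6/13]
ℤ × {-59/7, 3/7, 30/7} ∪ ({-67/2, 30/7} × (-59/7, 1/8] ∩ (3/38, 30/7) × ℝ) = ℤ × {-59/7, 3/7, 30/7}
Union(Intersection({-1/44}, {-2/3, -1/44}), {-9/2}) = {-9/2, -1/44}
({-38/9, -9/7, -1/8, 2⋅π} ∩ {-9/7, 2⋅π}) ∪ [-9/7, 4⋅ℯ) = [-9/7, 4⋅ℯ)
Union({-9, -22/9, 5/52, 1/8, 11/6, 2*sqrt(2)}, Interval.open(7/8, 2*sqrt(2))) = Union({-9, -22/9, 5/52, 1/8}, Interval.Lopen(7/8, 2*sqrt(2)))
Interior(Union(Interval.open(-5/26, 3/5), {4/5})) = Interval.open(-5/26, 3/5)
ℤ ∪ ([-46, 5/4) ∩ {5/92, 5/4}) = ℤ ∪ {5/92}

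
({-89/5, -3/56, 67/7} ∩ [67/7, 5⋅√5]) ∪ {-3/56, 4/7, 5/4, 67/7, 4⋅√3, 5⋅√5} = {-3/56, 4/7, 5/4, 67/7, 4⋅√3, 5⋅√5}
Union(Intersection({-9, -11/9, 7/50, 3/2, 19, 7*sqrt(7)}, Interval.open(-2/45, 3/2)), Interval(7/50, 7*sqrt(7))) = Interval(7/50, 7*sqrt(7))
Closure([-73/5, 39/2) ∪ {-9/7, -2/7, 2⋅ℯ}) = [-73/5, 39/2]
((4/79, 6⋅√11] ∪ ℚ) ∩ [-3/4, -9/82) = ℚ ∩ [-3/4, -9/82)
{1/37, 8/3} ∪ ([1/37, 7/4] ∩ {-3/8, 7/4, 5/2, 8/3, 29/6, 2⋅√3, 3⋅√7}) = {1/37, 7/4, 8/3}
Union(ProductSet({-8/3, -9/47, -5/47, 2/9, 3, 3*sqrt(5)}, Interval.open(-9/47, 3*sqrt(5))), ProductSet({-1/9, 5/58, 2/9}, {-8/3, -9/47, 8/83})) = Union(ProductSet({-1/9, 5/58, 2/9}, {-8/3, -9/47, 8/83}), ProductSet({-8/3, -9/47, -5/47, 2/9, 3, 3*sqrt(5)}, Interval.open(-9/47, 3*sqrt(5))))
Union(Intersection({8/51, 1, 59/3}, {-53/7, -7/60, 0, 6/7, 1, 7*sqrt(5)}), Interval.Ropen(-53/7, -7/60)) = Union({1}, Interval.Ropen(-53/7, -7/60))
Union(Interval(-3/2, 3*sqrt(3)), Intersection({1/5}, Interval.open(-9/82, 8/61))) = Interval(-3/2, 3*sqrt(3))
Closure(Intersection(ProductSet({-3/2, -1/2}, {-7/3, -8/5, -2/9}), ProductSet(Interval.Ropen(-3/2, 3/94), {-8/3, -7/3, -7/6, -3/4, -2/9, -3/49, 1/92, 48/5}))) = ProductSet({-3/2, -1/2}, {-7/3, -2/9})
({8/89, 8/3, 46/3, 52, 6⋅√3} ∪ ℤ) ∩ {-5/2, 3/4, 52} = {52}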